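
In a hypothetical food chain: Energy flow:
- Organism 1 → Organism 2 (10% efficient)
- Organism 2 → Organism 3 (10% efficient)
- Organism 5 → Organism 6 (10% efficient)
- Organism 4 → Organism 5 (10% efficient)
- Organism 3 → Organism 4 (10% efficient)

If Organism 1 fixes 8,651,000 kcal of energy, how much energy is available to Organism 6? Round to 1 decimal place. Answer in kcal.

86.5 kcal

Organism 2: 8651000 × 0.1 = 865100 kcal
Organism 3: 865100 × 0.1 = 86510 kcal
Organism 4: 86510 × 0.1 = 8651 kcal
Organism 5: 8651 × 0.1 = 865.1 kcal
Organism 6: 865.1 × 0.1 = 86.51 kcal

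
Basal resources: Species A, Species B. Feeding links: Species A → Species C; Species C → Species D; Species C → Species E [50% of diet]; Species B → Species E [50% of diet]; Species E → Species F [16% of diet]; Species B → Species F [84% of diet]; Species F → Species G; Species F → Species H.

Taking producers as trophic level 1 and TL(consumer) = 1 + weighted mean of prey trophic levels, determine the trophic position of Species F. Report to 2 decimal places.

2.24

Species C: 1 + 1 = 2
Species D: 1 + 2 = 3
Species E: 1 + (0.5×2 + 0.5×1) = 2.5
Species F: 1 + (0.16×2.5 + 0.84×1) = 2.24
Species G: 1 + 2.24 = 3.24
Species H: 1 + 2.24 = 3.24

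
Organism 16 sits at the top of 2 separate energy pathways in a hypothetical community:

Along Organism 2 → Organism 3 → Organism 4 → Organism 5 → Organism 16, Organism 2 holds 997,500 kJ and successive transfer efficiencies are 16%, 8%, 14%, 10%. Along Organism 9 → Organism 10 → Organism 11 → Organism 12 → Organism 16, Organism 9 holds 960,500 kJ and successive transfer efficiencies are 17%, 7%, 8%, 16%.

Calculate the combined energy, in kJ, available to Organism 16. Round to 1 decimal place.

325.1 kJ

Via Organism 2: 997500 × 0.16 × 0.08 × 0.14 × 0.1 = 178.752 kJ
Via Organism 9: 960500 × 0.17 × 0.07 × 0.08 × 0.16 = 146.30336 kJ
Total at Organism 16: 178.752 + 146.30336 = 325.05536 kJ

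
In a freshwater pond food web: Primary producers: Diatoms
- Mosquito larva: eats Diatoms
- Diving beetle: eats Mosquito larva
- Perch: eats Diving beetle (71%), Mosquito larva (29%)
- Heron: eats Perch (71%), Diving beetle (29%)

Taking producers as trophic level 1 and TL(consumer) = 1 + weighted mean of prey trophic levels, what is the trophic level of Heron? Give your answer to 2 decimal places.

Mosquito larva: 1 + 1 = 2
Diving beetle: 1 + 2 = 3
Perch: 1 + (0.71×3 + 0.29×2) = 3.71
Heron: 1 + (0.71×3.71 + 0.29×3) = 4.5041

4.50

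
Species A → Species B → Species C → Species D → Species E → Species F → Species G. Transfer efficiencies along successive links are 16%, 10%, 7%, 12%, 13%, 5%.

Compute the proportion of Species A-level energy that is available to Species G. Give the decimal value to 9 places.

Product of link efficiencies: 0.16 × 0.1 × 0.07 × 0.12 × 0.13 × 0.05 = 0.0000008736

0.000000874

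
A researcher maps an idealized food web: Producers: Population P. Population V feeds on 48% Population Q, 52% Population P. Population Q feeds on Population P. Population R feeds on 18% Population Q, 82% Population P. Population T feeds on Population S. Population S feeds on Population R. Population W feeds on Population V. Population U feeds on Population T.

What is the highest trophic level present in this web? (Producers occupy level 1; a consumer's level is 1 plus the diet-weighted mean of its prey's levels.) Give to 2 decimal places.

Population Q: 1 + 1 = 2
Population R: 1 + (0.18×2 + 0.82×1) = 2.18
Population S: 1 + 2.18 = 3.18
Population T: 1 + 3.18 = 4.18
Population U: 1 + 4.18 = 5.18
Population V: 1 + (0.48×2 + 0.52×1) = 2.48
Population W: 1 + 2.48 = 3.48

5.18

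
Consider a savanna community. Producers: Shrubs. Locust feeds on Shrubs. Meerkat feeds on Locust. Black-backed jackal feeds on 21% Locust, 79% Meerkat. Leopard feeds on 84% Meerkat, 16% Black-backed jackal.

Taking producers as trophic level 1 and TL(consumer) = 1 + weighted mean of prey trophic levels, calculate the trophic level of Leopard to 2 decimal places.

4.13

Locust: 1 + 1 = 2
Meerkat: 1 + 2 = 3
Black-backed jackal: 1 + (0.21×2 + 0.79×3) = 3.79
Leopard: 1 + (0.84×3 + 0.16×3.79) = 4.1264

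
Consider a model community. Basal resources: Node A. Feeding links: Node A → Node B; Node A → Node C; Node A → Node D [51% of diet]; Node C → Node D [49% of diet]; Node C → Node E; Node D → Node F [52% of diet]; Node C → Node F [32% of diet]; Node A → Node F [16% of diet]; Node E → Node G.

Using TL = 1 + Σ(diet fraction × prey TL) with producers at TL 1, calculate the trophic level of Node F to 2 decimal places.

3.09

Node B: 1 + 1 = 2
Node C: 1 + 1 = 2
Node D: 1 + (0.51×1 + 0.49×2) = 2.49
Node E: 1 + 2 = 3
Node F: 1 + (0.52×2.49 + 0.32×2 + 0.16×1) = 3.0948
Node G: 1 + 3 = 4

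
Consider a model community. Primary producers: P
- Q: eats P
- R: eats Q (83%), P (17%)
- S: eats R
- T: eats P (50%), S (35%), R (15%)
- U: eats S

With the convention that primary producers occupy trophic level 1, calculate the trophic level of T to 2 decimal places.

3.27

Q: 1 + 1 = 2
R: 1 + (0.83×2 + 0.17×1) = 2.83
S: 1 + 2.83 = 3.83
T: 1 + (0.5×1 + 0.35×3.83 + 0.15×2.83) = 3.265
U: 1 + 3.83 = 4.83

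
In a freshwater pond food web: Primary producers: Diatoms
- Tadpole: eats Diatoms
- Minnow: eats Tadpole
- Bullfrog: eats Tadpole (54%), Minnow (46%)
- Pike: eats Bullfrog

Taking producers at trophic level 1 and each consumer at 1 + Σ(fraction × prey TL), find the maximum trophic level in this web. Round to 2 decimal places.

Tadpole: 1 + 1 = 2
Minnow: 1 + 2 = 3
Bullfrog: 1 + (0.54×2 + 0.46×3) = 3.46
Pike: 1 + 3.46 = 4.46

4.46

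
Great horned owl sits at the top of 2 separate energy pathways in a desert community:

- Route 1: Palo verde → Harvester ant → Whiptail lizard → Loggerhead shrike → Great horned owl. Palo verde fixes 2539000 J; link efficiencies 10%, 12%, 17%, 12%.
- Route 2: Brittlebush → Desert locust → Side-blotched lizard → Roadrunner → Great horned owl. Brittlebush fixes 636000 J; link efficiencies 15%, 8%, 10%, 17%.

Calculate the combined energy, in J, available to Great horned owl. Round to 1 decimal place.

Route 1: 2539000 × 0.1 × 0.12 × 0.17 × 0.12 = 621.5472 J
Route 2: 636000 × 0.15 × 0.08 × 0.1 × 0.17 = 129.744 J
Total at Great horned owl: 621.5472 + 129.744 = 751.2912 J

751.3 J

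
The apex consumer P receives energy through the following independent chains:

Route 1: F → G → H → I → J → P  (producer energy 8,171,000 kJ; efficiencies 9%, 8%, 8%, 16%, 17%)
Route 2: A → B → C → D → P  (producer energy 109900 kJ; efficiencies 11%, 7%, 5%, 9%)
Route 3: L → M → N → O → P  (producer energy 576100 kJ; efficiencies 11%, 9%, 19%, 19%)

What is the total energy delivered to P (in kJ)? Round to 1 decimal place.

Route 1: 8171000 × 0.09 × 0.08 × 0.08 × 0.16 × 0.17 = 128.0166912 kJ
Route 2: 109900 × 0.11 × 0.07 × 0.05 × 0.09 = 3.808035 kJ
Route 3: 576100 × 0.11 × 0.09 × 0.19 × 0.19 = 205.892379 kJ
Total at P: 128.0166912 + 3.808035 + 205.892379 = 337.7171052 kJ

337.7 kJ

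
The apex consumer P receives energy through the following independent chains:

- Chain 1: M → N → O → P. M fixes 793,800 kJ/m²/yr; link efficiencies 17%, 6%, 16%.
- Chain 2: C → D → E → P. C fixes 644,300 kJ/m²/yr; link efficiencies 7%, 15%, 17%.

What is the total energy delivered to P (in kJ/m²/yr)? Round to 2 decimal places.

2445.56 kJ/m²/yr

Chain 1: 793800 × 0.17 × 0.06 × 0.16 = 1295.4816 kJ/m²/yr
Chain 2: 644300 × 0.07 × 0.15 × 0.17 = 1150.0755 kJ/m²/yr
Total at P: 1295.4816 + 1150.0755 = 2445.5571 kJ/m²/yr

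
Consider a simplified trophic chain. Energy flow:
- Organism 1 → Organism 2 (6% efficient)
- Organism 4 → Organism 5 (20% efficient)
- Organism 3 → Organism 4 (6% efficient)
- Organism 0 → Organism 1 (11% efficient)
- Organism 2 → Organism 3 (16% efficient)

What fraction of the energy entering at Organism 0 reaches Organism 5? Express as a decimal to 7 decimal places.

0.0000127

Product of link efficiencies: 0.11 × 0.06 × 0.16 × 0.06 × 0.2 = 0.000012672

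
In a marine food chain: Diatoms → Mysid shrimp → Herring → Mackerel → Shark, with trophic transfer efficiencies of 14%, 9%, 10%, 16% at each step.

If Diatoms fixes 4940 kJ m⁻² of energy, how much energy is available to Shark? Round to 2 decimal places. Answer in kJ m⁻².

Mysid shrimp: 4940 × 0.14 = 691.6 kJ m⁻²
Herring: 691.6 × 0.09 = 62.244 kJ m⁻²
Mackerel: 62.244 × 0.1 = 6.2244 kJ m⁻²
Shark: 6.2244 × 0.16 = 0.995904 kJ m⁻²

1.00 kJ m⁻²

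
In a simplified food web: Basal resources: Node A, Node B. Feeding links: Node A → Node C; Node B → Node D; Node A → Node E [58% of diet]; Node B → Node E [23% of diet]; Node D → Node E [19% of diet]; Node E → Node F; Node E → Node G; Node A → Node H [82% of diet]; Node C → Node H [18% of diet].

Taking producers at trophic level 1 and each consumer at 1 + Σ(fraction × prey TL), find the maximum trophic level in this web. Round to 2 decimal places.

Node C: 1 + 1 = 2
Node D: 1 + 1 = 2
Node E: 1 + (0.58×1 + 0.23×1 + 0.19×2) = 2.19
Node F: 1 + 2.19 = 3.19
Node G: 1 + 2.19 = 3.19
Node H: 1 + (0.82×1 + 0.18×2) = 2.18

3.19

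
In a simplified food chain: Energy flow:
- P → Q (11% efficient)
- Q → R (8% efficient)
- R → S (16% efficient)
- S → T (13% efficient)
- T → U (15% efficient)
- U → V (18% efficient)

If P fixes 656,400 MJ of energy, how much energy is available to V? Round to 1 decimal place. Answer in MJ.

Q: 656400 × 0.11 = 72204 MJ
R: 72204 × 0.08 = 5776.32 MJ
S: 5776.32 × 0.16 = 924.2112 MJ
T: 924.2112 × 0.13 = 120.147456 MJ
U: 120.147456 × 0.15 = 18.0221184 MJ
V: 18.0221184 × 0.18 = 3.243981312 MJ

3.2 MJ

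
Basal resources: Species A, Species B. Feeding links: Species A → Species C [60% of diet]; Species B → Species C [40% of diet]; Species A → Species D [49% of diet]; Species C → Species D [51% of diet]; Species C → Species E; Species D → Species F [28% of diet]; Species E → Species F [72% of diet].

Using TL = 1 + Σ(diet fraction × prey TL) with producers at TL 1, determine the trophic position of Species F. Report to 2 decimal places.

3.86

Species C: 1 + (0.6×1 + 0.4×1) = 2
Species D: 1 + (0.49×1 + 0.51×2) = 2.51
Species E: 1 + 2 = 3
Species F: 1 + (0.28×2.51 + 0.72×3) = 3.8628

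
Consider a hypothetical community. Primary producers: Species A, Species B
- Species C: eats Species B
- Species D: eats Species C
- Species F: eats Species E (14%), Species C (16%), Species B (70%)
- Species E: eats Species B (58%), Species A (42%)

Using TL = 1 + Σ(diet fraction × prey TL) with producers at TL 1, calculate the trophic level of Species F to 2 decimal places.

2.30

Species C: 1 + 1 = 2
Species D: 1 + 2 = 3
Species E: 1 + (0.58×1 + 0.42×1) = 2
Species F: 1 + (0.14×2 + 0.16×2 + 0.7×1) = 2.3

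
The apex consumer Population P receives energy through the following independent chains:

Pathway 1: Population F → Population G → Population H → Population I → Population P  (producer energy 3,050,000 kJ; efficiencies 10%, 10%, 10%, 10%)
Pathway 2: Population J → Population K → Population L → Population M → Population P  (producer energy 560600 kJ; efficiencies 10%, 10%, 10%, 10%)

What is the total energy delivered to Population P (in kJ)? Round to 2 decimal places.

361.06 kJ

Pathway 1: 3050000 × 0.1 × 0.1 × 0.1 × 0.1 = 305 kJ
Pathway 2: 560600 × 0.1 × 0.1 × 0.1 × 0.1 = 56.06 kJ
Total at Population P: 305 + 56.06 = 361.06 kJ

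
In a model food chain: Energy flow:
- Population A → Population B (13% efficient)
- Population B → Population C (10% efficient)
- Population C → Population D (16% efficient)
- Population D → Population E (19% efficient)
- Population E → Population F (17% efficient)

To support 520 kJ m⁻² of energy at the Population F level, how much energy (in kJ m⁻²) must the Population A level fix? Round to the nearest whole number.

7739938 kJ m⁻²

Cumulative transfer efficiency: 0.13 × 0.1 × 0.16 × 0.19 × 0.17 = 0.000067184
Population A energy = 520 / 0.000067184 = 7739938 kJ m⁻²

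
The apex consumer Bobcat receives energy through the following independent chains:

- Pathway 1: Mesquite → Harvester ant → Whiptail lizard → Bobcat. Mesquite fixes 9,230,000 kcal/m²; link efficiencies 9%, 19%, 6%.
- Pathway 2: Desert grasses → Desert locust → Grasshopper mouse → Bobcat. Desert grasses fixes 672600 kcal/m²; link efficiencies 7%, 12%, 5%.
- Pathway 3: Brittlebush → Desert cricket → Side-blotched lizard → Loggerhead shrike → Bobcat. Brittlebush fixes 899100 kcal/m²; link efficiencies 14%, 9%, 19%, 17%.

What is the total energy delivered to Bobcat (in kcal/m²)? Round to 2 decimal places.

10118.39 kcal/m²

Pathway 1: 9230000 × 0.09 × 0.19 × 0.06 = 9469.98 kcal/m²
Pathway 2: 672600 × 0.07 × 0.12 × 0.05 = 282.492 kcal/m²
Pathway 3: 899100 × 0.14 × 0.09 × 0.19 × 0.17 = 365.915718 kcal/m²
Total at Bobcat: 9469.98 + 282.492 + 365.915718 = 10118.387718 kcal/m²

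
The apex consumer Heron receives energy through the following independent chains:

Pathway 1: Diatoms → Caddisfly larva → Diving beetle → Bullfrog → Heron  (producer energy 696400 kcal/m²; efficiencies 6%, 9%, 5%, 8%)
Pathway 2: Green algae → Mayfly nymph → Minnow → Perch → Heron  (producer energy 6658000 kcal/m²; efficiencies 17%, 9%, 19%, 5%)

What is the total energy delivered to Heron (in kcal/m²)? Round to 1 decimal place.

Pathway 1: 696400 × 0.06 × 0.09 × 0.05 × 0.08 = 15.04224 kcal/m²
Pathway 2: 6658000 × 0.17 × 0.09 × 0.19 × 0.05 = 967.7403 kcal/m²
Total at Heron: 15.04224 + 967.7403 = 982.78254 kcal/m²

982.8 kcal/m²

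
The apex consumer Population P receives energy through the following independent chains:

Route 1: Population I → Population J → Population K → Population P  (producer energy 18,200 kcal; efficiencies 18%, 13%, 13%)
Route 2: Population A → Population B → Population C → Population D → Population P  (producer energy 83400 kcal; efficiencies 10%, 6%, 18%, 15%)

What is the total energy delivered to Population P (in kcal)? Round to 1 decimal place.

68.9 kcal

Route 1: 18200 × 0.18 × 0.13 × 0.13 = 55.3644 kcal
Route 2: 83400 × 0.1 × 0.06 × 0.18 × 0.15 = 13.5108 kcal
Total at Population P: 55.3644 + 13.5108 = 68.8752 kcal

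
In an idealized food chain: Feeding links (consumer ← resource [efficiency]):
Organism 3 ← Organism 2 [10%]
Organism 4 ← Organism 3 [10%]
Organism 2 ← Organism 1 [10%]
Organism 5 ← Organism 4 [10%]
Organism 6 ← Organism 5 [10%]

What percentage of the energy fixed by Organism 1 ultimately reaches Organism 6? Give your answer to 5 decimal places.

Product of link efficiencies: 0.1 × 0.1 × 0.1 × 0.1 × 0.1 = 0.00001
As a percentage: 0.00001 × 100 = 0.00100%

0.00100%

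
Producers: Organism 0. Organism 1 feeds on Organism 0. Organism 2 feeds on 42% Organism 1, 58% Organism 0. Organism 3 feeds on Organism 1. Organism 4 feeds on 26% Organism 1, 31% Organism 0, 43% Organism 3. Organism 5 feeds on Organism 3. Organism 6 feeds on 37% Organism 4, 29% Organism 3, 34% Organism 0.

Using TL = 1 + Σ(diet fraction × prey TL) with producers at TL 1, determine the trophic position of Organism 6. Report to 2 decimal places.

3.36

Organism 1: 1 + 1 = 2
Organism 2: 1 + (0.42×2 + 0.58×1) = 2.42
Organism 3: 1 + 2 = 3
Organism 4: 1 + (0.26×2 + 0.31×1 + 0.43×3) = 3.12
Organism 5: 1 + 3 = 4
Organism 6: 1 + (0.37×3.12 + 0.29×3 + 0.34×1) = 3.3644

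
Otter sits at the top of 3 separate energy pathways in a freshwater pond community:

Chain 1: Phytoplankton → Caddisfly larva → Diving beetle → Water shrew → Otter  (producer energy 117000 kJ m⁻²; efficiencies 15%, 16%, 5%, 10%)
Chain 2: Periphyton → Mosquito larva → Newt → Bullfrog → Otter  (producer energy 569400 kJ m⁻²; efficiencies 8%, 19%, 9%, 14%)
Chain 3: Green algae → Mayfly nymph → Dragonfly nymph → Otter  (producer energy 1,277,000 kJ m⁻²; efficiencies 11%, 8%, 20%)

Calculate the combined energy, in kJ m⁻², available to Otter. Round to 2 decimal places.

2370.61 kJ m⁻²

Chain 1: 117000 × 0.15 × 0.16 × 0.05 × 0.1 = 14.04 kJ m⁻²
Chain 2: 569400 × 0.08 × 0.19 × 0.09 × 0.14 = 109.051488 kJ m⁻²
Chain 3: 1277000 × 0.11 × 0.08 × 0.2 = 2247.52 kJ m⁻²
Total at Otter: 14.04 + 109.051488 + 2247.52 = 2370.611488 kJ m⁻²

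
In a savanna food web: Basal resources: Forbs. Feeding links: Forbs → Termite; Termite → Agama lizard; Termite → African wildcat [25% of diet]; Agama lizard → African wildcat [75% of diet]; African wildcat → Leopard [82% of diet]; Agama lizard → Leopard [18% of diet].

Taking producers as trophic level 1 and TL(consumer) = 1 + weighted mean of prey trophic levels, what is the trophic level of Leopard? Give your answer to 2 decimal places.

4.62

Termite: 1 + 1 = 2
Agama lizard: 1 + 2 = 3
African wildcat: 1 + (0.25×2 + 0.75×3) = 3.75
Leopard: 1 + (0.82×3.75 + 0.18×3) = 4.615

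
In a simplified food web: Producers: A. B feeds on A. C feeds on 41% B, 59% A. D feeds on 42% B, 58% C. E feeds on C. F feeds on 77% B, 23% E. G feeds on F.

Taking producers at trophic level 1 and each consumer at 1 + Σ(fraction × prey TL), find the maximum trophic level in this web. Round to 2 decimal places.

4.32

B: 1 + 1 = 2
C: 1 + (0.41×2 + 0.59×1) = 2.41
D: 1 + (0.42×2 + 0.58×2.41) = 3.2378
E: 1 + 2.41 = 3.41
F: 1 + (0.77×2 + 0.23×3.41) = 3.3243
G: 1 + 3.3243 = 4.3243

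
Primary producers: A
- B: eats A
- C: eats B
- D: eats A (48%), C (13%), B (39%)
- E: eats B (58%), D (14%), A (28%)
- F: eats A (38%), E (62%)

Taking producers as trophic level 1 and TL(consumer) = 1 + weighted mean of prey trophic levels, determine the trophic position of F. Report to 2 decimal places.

B: 1 + 1 = 2
C: 1 + 2 = 3
D: 1 + (0.48×1 + 0.13×3 + 0.39×2) = 2.65
E: 1 + (0.58×2 + 0.14×2.65 + 0.28×1) = 2.811
F: 1 + (0.38×1 + 0.62×2.811) = 3.12282

3.12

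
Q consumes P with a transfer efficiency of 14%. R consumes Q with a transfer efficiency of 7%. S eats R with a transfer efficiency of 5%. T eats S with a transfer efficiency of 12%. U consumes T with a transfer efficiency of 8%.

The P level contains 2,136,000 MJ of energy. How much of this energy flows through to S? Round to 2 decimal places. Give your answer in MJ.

1046.64 MJ

Q: 2136000 × 0.14 = 299040 MJ
R: 299040 × 0.07 = 20932.8 MJ
S: 20932.8 × 0.05 = 1046.64 MJ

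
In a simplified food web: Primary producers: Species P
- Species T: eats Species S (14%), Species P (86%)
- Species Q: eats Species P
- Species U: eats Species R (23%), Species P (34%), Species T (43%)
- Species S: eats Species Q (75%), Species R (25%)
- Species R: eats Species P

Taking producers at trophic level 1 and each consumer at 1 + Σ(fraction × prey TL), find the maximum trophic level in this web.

Species Q: 1 + 1 = 2
Species R: 1 + 1 = 2
Species S: 1 + (0.75×2 + 0.25×2) = 3
Species T: 1 + (0.14×3 + 0.86×1) = 2.28
Species U: 1 + (0.23×2 + 0.34×1 + 0.43×2.28) = 2.7804

3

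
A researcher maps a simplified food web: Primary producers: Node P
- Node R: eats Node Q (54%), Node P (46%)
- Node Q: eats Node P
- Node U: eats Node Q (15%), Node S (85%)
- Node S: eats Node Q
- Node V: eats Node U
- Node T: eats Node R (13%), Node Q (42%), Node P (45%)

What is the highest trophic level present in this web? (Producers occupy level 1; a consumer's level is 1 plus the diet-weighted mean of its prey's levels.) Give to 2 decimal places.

Node Q: 1 + 1 = 2
Node R: 1 + (0.54×2 + 0.46×1) = 2.54
Node S: 1 + 2 = 3
Node T: 1 + (0.13×2.54 + 0.42×2 + 0.45×1) = 2.6202
Node U: 1 + (0.15×2 + 0.85×3) = 3.85
Node V: 1 + 3.85 = 4.85

4.85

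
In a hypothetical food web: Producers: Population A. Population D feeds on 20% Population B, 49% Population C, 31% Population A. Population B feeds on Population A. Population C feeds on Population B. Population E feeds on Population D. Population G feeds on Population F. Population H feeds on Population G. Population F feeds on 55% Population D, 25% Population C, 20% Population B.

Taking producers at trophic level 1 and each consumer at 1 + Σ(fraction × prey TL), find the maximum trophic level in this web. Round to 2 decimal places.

Population B: 1 + 1 = 2
Population C: 1 + 2 = 3
Population D: 1 + (0.2×2 + 0.49×3 + 0.31×1) = 3.18
Population E: 1 + 3.18 = 4.18
Population F: 1 + (0.55×3.18 + 0.25×3 + 0.2×2) = 3.899
Population G: 1 + 3.899 = 4.899
Population H: 1 + 4.899 = 5.899

5.90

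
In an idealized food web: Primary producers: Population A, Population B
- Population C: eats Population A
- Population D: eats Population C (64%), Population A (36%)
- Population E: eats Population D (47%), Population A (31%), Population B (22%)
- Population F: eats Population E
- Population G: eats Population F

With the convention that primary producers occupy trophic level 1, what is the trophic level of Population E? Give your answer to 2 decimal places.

2.77

Population C: 1 + 1 = 2
Population D: 1 + (0.64×2 + 0.36×1) = 2.64
Population E: 1 + (0.47×2.64 + 0.31×1 + 0.22×1) = 2.7708
Population F: 1 + 2.7708 = 3.7708
Population G: 1 + 3.7708 = 4.7708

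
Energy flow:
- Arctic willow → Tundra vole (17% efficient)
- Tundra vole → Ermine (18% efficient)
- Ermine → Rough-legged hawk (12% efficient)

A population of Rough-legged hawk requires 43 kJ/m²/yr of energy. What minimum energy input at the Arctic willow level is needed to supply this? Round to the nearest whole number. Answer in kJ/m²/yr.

Cumulative transfer efficiency: 0.17 × 0.18 × 0.12 = 0.003672
Arctic willow energy = 43 / 0.003672 = 11710 kJ/m²/yr

11710 kJ/m²/yr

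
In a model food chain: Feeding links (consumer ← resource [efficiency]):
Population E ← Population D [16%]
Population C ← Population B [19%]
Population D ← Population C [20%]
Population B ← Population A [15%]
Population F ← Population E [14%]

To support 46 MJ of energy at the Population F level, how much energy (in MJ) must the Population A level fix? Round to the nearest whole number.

360276 MJ

Cumulative transfer efficiency: 0.15 × 0.19 × 0.2 × 0.16 × 0.14 = 0.00012768
Population A energy = 46 / 0.00012768 = 360276 MJ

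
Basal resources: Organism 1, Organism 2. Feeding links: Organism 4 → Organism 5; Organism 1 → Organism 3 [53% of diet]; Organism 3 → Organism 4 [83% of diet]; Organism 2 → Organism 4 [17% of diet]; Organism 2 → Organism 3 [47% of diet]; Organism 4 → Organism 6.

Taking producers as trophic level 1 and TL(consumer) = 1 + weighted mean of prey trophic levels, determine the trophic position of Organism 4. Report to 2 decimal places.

2.83

Organism 3: 1 + (0.53×1 + 0.47×1) = 2
Organism 4: 1 + (0.83×2 + 0.17×1) = 2.83
Organism 5: 1 + 2.83 = 3.83
Organism 6: 1 + 2.83 = 3.83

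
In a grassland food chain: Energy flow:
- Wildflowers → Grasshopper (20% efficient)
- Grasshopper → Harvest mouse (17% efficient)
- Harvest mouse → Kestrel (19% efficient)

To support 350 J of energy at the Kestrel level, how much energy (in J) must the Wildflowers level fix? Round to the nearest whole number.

54180 J

Cumulative transfer efficiency: 0.2 × 0.17 × 0.19 = 0.00646
Wildflowers energy = 350 / 0.00646 = 54180 J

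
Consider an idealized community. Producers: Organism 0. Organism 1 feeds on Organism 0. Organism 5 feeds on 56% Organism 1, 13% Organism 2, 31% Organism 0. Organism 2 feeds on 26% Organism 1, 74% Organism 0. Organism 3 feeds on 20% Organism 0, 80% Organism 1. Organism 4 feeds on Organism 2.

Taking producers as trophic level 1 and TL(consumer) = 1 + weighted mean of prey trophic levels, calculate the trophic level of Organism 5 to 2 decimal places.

2.72

Organism 1: 1 + 1 = 2
Organism 2: 1 + (0.26×2 + 0.74×1) = 2.26
Organism 3: 1 + (0.2×1 + 0.8×2) = 2.8
Organism 4: 1 + 2.26 = 3.26
Organism 5: 1 + (0.56×2 + 0.13×2.26 + 0.31×1) = 2.7238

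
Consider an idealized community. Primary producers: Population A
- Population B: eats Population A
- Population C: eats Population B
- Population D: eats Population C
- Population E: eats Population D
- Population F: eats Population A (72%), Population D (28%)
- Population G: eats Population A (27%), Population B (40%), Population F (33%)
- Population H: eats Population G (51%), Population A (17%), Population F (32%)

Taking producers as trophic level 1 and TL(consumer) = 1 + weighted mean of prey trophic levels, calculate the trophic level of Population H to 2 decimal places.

Population B: 1 + 1 = 2
Population C: 1 + 2 = 3
Population D: 1 + 3 = 4
Population E: 1 + 4 = 5
Population F: 1 + (0.72×1 + 0.28×4) = 2.84
Population G: 1 + (0.27×1 + 0.4×2 + 0.33×2.84) = 3.0072
Population H: 1 + (0.51×3.0072 + 0.17×1 + 0.32×2.84) = 3.612472

3.61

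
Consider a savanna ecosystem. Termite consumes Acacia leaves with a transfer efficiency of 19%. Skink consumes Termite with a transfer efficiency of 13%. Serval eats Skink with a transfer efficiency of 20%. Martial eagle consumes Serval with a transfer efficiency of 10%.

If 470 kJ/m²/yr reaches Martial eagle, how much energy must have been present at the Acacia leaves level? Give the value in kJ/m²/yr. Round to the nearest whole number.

Cumulative transfer efficiency: 0.19 × 0.13 × 0.2 × 0.1 = 0.000494
Acacia leaves energy = 470 / 0.000494 = 951417 kJ/m²/yr

951417 kJ/m²/yr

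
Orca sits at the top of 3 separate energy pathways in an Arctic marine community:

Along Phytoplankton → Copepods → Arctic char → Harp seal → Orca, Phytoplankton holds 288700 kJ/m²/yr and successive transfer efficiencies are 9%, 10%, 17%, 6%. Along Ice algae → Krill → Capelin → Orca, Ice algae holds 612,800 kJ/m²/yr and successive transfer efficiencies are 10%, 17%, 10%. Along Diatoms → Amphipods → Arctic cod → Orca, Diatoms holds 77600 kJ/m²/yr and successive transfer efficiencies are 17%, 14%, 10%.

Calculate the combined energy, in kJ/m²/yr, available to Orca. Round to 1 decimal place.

1253.0 kJ/m²/yr

Via Phytoplankton: 288700 × 0.09 × 0.1 × 0.17 × 0.06 = 26.50266 kJ/m²/yr
Via Ice algae: 612800 × 0.1 × 0.17 × 0.1 = 1041.76 kJ/m²/yr
Via Diatoms: 77600 × 0.17 × 0.14 × 0.1 = 184.688 kJ/m²/yr
Total at Orca: 26.50266 + 1041.76 + 184.688 = 1252.95066 kJ/m²/yr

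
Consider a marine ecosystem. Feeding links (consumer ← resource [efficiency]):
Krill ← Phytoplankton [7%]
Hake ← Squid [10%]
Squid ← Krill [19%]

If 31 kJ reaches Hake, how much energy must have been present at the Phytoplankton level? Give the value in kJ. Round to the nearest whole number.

23308 kJ

Cumulative transfer efficiency: 0.07 × 0.19 × 0.1 = 0.00133
Phytoplankton energy = 31 / 0.00133 = 23308 kJ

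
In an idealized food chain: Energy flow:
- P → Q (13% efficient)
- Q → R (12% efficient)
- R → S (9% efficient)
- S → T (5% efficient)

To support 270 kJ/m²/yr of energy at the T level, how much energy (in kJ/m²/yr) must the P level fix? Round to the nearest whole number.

3846154 kJ/m²/yr

Cumulative transfer efficiency: 0.13 × 0.12 × 0.09 × 0.05 = 0.0000702
P energy = 270 / 0.0000702 = 3846154 kJ/m²/yr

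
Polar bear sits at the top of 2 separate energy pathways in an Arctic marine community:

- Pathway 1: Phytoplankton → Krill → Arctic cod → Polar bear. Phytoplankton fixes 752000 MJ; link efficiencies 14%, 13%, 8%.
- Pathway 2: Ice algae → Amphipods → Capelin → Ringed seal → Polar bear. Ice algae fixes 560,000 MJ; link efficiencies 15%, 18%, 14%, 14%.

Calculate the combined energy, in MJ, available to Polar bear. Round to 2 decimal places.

1391.26 MJ

Pathway 1: 752000 × 0.14 × 0.13 × 0.08 = 1094.912 MJ
Pathway 2: 560000 × 0.15 × 0.18 × 0.14 × 0.14 = 296.352 MJ
Total at Polar bear: 1094.912 + 296.352 = 1391.264 MJ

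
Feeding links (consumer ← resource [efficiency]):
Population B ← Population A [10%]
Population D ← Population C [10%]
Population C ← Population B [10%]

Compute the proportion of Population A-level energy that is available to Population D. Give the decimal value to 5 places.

0.00100

Product of link efficiencies: 0.1 × 0.1 × 0.1 = 0.001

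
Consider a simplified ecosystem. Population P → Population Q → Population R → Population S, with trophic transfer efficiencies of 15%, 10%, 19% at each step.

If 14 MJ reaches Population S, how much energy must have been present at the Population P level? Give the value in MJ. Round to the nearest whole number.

4912 MJ

Cumulative transfer efficiency: 0.15 × 0.1 × 0.19 = 0.00285
Population P energy = 14 / 0.00285 = 4912 MJ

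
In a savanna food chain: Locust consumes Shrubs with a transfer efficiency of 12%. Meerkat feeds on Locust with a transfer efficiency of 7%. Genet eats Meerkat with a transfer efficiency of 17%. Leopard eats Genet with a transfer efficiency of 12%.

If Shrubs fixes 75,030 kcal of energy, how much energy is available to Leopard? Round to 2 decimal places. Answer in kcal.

Locust: 75030 × 0.12 = 9003.6 kcal
Meerkat: 9003.6 × 0.07 = 630.252 kcal
Genet: 630.252 × 0.17 = 107.14284 kcal
Leopard: 107.14284 × 0.12 = 12.8571408 kcal

12.86 kcal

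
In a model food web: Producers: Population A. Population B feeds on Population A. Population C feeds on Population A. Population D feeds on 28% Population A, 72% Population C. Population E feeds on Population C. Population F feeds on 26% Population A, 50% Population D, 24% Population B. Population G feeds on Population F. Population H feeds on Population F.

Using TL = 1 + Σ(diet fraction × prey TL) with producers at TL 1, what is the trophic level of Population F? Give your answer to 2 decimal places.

3.10

Population B: 1 + 1 = 2
Population C: 1 + 1 = 2
Population D: 1 + (0.28×1 + 0.72×2) = 2.72
Population E: 1 + 2 = 3
Population F: 1 + (0.26×1 + 0.5×2.72 + 0.24×2) = 3.1
Population G: 1 + 3.1 = 4.1
Population H: 1 + 3.1 = 4.1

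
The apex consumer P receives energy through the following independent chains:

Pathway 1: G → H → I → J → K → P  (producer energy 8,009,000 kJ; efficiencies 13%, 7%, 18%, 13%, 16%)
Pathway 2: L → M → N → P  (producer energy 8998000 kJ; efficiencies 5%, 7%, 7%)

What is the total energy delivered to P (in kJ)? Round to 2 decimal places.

2477.38 kJ

Pathway 1: 8009000 × 0.13 × 0.07 × 0.18 × 0.13 × 0.16 = 272.8698336 kJ
Pathway 2: 8998000 × 0.05 × 0.07 × 0.07 = 2204.51 kJ
Total at P: 272.8698336 + 2204.51 = 2477.3798336 kJ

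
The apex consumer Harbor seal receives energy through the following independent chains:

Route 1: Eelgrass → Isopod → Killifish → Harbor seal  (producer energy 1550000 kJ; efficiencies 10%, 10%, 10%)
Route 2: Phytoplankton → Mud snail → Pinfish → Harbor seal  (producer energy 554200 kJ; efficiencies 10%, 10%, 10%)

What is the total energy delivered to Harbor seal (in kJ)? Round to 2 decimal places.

2104.20 kJ

Route 1: 1550000 × 0.1 × 0.1 × 0.1 = 1550 kJ
Route 2: 554200 × 0.1 × 0.1 × 0.1 = 554.2 kJ
Total at Harbor seal: 1550 + 554.2 = 2104.2 kJ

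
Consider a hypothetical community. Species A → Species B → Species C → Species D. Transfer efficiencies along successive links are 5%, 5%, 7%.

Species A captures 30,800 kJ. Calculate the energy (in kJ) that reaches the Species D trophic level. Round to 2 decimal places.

Species B: 30800 × 0.05 = 1540 kJ
Species C: 1540 × 0.05 = 77 kJ
Species D: 77 × 0.07 = 5.39 kJ

5.39 kJ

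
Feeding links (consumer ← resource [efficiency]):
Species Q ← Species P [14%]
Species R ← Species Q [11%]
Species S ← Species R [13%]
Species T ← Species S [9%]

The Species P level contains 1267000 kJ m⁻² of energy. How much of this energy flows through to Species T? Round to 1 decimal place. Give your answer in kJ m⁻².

Species Q: 1267000 × 0.14 = 177380 kJ m⁻²
Species R: 177380 × 0.11 = 19511.8 kJ m⁻²
Species S: 19511.8 × 0.13 = 2536.534 kJ m⁻²
Species T: 2536.534 × 0.09 = 228.28806 kJ m⁻²

228.3 kJ m⁻²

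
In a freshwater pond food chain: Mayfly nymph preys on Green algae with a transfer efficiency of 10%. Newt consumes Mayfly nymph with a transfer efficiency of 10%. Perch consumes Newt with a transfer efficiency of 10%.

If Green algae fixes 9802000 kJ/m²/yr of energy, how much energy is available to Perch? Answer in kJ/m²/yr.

Mayfly nymph: 9802000 × 0.1 = 980200 kJ/m²/yr
Newt: 980200 × 0.1 = 98020 kJ/m²/yr
Perch: 98020 × 0.1 = 9802 kJ/m²/yr

9802 kJ/m²/yr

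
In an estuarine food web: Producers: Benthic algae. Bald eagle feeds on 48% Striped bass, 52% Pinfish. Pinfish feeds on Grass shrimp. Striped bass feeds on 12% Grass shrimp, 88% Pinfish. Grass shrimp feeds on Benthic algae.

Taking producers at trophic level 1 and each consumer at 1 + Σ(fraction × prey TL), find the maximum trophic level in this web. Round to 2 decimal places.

Grass shrimp: 1 + 1 = 2
Pinfish: 1 + 2 = 3
Striped bass: 1 + (0.12×2 + 0.88×3) = 3.88
Bald eagle: 1 + (0.48×3.88 + 0.52×3) = 4.4224

4.42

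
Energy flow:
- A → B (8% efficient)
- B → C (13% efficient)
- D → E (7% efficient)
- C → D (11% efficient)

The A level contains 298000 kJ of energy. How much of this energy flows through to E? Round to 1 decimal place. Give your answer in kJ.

23.9 kJ

B: 298000 × 0.08 = 23840 kJ
C: 23840 × 0.13 = 3099.2 kJ
D: 3099.2 × 0.11 = 340.912 kJ
E: 340.912 × 0.07 = 23.86384 kJ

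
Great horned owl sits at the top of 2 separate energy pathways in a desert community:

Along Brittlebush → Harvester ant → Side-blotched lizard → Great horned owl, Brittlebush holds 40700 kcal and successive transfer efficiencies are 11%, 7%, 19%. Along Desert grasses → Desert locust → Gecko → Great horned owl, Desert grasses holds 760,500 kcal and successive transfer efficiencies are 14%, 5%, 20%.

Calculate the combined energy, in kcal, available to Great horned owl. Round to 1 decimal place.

Via Brittlebush: 40700 × 0.11 × 0.07 × 0.19 = 59.5441 kcal
Via Desert grasses: 760500 × 0.14 × 0.05 × 0.2 = 1064.7 kcal
Total at Great horned owl: 59.5441 + 1064.7 = 1124.2441 kcal

1124.2 kcal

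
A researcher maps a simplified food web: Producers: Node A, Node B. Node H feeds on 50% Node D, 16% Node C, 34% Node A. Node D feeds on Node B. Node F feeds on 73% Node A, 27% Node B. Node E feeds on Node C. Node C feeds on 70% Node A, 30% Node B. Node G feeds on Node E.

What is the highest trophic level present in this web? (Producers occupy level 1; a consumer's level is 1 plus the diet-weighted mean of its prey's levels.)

Node C: 1 + (0.7×1 + 0.3×1) = 2
Node D: 1 + 1 = 2
Node E: 1 + 2 = 3
Node F: 1 + (0.73×1 + 0.27×1) = 2
Node G: 1 + 3 = 4
Node H: 1 + (0.5×2 + 0.16×2 + 0.34×1) = 2.66

4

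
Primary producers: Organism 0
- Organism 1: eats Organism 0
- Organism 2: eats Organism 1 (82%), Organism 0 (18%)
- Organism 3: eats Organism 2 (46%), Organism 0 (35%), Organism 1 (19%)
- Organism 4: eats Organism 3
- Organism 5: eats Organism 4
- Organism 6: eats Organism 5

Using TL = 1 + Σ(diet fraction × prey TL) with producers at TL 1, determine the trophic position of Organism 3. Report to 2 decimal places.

Organism 1: 1 + 1 = 2
Organism 2: 1 + (0.82×2 + 0.18×1) = 2.82
Organism 3: 1 + (0.46×2.82 + 0.35×1 + 0.19×2) = 3.0272
Organism 4: 1 + 3.0272 = 4.0272
Organism 5: 1 + 4.0272 = 5.0272
Organism 6: 1 + 5.0272 = 6.0272

3.03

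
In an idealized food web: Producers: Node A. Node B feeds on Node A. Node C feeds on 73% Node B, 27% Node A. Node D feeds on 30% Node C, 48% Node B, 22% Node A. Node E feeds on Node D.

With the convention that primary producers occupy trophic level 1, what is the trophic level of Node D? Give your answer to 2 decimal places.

3.00

Node B: 1 + 1 = 2
Node C: 1 + (0.73×2 + 0.27×1) = 2.73
Node D: 1 + (0.3×2.73 + 0.48×2 + 0.22×1) = 2.999
Node E: 1 + 2.999 = 3.999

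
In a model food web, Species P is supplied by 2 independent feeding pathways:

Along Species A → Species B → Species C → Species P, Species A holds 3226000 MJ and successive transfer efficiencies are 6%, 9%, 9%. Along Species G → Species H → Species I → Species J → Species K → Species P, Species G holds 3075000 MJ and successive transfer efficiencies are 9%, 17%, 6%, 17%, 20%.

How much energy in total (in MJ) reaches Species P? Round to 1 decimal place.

1663.8 MJ

Via Species A: 3226000 × 0.06 × 0.09 × 0.09 = 1567.836 MJ
Via Species G: 3075000 × 0.09 × 0.17 × 0.06 × 0.17 × 0.2 = 95.9769 MJ
Total at Species P: 1567.836 + 95.9769 = 1663.8129 MJ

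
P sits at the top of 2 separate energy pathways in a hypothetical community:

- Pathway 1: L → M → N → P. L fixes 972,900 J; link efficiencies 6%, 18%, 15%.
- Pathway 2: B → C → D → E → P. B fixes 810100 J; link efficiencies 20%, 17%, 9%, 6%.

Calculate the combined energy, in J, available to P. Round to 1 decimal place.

1724.8 J

Pathway 1: 972900 × 0.06 × 0.18 × 0.15 = 1576.098 J
Pathway 2: 810100 × 0.2 × 0.17 × 0.09 × 0.06 = 148.73436 J
Total at P: 1576.098 + 148.73436 = 1724.83236 J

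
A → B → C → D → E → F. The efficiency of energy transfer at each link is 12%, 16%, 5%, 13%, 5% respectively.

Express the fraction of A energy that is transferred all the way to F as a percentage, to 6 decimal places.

Product of link efficiencies: 0.12 × 0.16 × 0.05 × 0.13 × 0.05 = 0.00000624
As a percentage: 0.00000624 × 100 = 0.000624%

0.000624%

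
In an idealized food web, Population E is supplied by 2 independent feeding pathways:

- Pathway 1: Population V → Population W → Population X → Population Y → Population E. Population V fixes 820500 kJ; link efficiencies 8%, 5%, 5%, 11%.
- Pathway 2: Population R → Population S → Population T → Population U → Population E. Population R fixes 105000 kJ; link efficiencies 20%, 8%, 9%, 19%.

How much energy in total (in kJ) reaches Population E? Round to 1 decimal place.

Pathway 1: 820500 × 0.08 × 0.05 × 0.05 × 0.11 = 18.051 kJ
Pathway 2: 105000 × 0.2 × 0.08 × 0.09 × 0.19 = 28.728 kJ
Total at Population E: 18.051 + 28.728 = 46.779 kJ

46.8 kJ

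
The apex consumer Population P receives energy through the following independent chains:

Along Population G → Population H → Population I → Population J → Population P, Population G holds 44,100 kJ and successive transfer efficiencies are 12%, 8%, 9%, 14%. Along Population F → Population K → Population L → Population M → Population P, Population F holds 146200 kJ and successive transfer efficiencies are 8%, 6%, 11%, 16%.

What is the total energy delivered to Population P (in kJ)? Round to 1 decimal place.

17.7 kJ

Via Population G: 44100 × 0.12 × 0.08 × 0.09 × 0.14 = 5.334336 kJ
Via Population F: 146200 × 0.08 × 0.06 × 0.11 × 0.16 = 12.350976 kJ
Total at Population P: 5.334336 + 12.350976 = 17.685312 kJ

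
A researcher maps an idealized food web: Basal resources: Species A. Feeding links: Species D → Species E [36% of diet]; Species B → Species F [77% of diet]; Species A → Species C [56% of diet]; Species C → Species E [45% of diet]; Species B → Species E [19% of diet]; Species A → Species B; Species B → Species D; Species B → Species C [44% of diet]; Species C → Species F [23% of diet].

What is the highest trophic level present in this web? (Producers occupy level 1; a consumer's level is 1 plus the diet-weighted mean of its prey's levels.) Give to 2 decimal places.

Species B: 1 + 1 = 2
Species C: 1 + (0.56×1 + 0.44×2) = 2.44
Species D: 1 + 2 = 3
Species E: 1 + (0.36×3 + 0.19×2 + 0.45×2.44) = 3.558
Species F: 1 + (0.77×2 + 0.23×2.44) = 3.1012

3.56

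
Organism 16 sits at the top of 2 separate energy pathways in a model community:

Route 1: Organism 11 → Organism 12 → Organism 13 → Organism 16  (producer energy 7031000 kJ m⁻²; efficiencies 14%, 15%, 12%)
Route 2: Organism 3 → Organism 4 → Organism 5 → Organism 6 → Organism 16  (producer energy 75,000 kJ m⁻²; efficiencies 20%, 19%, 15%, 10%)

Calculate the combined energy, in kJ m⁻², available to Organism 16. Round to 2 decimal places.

17760.87 kJ m⁻²

Route 1: 7031000 × 0.14 × 0.15 × 0.12 = 17718.12 kJ m⁻²
Route 2: 75000 × 0.2 × 0.19 × 0.15 × 0.1 = 42.75 kJ m⁻²
Total at Organism 16: 17718.12 + 42.75 = 17760.87 kJ m⁻²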